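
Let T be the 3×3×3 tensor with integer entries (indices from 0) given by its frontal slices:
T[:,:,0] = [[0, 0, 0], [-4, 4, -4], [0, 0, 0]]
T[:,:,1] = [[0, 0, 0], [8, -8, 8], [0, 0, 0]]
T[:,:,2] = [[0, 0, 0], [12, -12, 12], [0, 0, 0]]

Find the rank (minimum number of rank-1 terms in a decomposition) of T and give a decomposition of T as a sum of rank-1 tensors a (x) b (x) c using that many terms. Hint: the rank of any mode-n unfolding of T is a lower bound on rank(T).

rank(T) = 1

Lower bound: T ≠ 0 (e.g. T[1,0,0] = -4), so rank(T) ≥ 1.
Upper bound: if T = a (x) b (x) c then every fibre of T is a multiple of the corresponding factor, so read the factors off the fibres through the nonzero entry T[1,0,0] = -4.
The mode-1 fibre T[:,0,0] = [0, -4, 0] gives a = [0, 1, 0] (primitive direction); the mode-2 fibre T[1,:,0] = [-4, 4, -4] gives b = [1, -1, 1]; then c[k] = T[1,0,k] / (a[1]·b[0]) = [-4, 8, 12] / 1 = [-4, 8, 12].
Expanding [0, 1, 0] (x) [1, -1, 1] (x) [-4, 8, 12] reproduces all 27 entries of T, so T = [0, 1, 0] (x) [1, -1, 1] (x) [-4, 8, 12] and rank(T) ≤ 1.
These bounds meet, so rank(T) = 1.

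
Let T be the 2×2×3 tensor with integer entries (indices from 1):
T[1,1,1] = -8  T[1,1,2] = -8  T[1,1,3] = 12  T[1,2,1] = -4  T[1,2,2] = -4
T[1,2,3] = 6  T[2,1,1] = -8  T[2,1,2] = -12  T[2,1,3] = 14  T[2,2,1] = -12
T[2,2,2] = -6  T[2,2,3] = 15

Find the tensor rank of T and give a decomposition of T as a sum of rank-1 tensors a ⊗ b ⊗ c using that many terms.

rank(T) = 2

Lower bound: the mode-1 unfolding of T (rows indexed by i, columns by (j,k) = (1,1), (1,2), (1,3), (2,1), (2,2), (2,3)) is [[-8, -8, 12, -4, -4, 6], [-8, -12, 14, -12, -6, 15]].
There the 2×2 minor on rows i ∈ {1, 2}, columns (j,k) ∈ {(1,1), (1,2)} is det [[-8, -8], [-8, -12]] = 32 ≠ 0, so this unfolding has rank ≥ 2; CP rank is at least every unfolding rank, so rank(T) ≥ 2. (Unfolding ranks only ever bound the CP rank from below — rank(T) can be strictly larger than all of them — so the matching upper bound has to come from an explicit 2-term decomposition.)
Upper bound — finding two terms. Write S_k = T[:,:,k] for the frontal slices: S₁ = [[-8, -4], [-8, -12]], S₂ = [[-8, -4], [-12, -6]], S₃ = [[12, 6], [14, 15]].
If T = a₁ ⊗ b₁ ⊗ c₁ + a₂ ⊗ b₂ ⊗ c₂ then each S_k = c₁[k]·a₁b₁ᵀ + c₂[k]·a₂b₂ᵀ. S₁ and S₂ are linearly independent, so a₁b₁ᵀ and a₂b₂ᵀ must span the same plane of matrices: they are the rank-1 matrices of the form x·S₁ + y·S₂.
det(x·S₁ + y·S₂) is 64·x² + 64·xy = 64·(x + y)(x), vanishing at (x:y) = (1:-1) and (0:1).
M₁ = S₁ − S₂ = [[0, 0], [4, -6]] = 2·[0, 1][2, -3]ᵀ and M₂ = S₂ = [[-8, -4], [-12, -6]] = (-2)·[2, 3][2, 1]ᵀ, so take a₁ = [0, 1], b₁ = [2, -3], a₂ = [2, 3], b₂ = [2, 1].
Each slice is an integer combination of E₁ = a₁b₁ᵀ and E₂ = a₂b₂ᵀ: S₁ = 2·E₁ − 2·E₂, S₂ = −2·E₂, S₃ = −2·E₁ + 3·E₂; reading off coefficients, c₁ = [2, 0, -2] and c₂ = [-2, -2, 3].
Hence T = [0, 1] ⊗ [2, -3] ⊗ [2, 0, -2] + [2, 3] ⊗ [2, 1] ⊗ [-2, -2, 3], so rank(T) ≤ 2.
These bounds meet, so rank(T) = 2.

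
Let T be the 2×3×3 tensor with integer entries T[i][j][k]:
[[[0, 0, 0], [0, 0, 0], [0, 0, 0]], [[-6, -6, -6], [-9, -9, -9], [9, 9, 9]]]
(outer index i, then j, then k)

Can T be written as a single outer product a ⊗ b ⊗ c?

Yes

If T = a ⊗ b ⊗ c then every fibre of T is a multiple of the corresponding factor, so read the factors off the fibres through the nonzero entry T[1,0,0] = -6.
The mode-1 fibre T[:,0,0] = [0, -6] gives a = [0, 1] (primitive direction); the mode-2 fibre T[1,:,0] = [-6, -9, 9] gives b = [2, 3, -3]; then c[k] = T[1,0,k] / (a[1]·b[0]) = [-6, -6, -6] / 2 = [-3, -3, -3].
Expanding [0, 1] ⊗ [2, 3, -3] ⊗ [-3, -3, -3] reproduces all 18 entries of T, so T = [0, 1] ⊗ [2, 3, -3] ⊗ [-3, -3, -3] and rank(T) ≤ 1.
Equivalently every frontal slice T[:,:,k] is c[k] times the rank-1 matrix [0, 1] ⊗ [2, 3, -3]. So T has rank 1 (it is nonzero).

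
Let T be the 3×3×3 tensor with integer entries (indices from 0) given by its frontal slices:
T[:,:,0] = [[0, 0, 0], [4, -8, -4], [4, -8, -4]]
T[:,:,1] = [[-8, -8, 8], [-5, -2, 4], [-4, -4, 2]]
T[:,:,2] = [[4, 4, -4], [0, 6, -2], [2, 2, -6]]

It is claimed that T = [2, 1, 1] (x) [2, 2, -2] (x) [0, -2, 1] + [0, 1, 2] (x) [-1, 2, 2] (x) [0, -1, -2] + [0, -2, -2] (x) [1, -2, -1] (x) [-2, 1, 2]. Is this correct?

Reconstruct entrywise from the claimed factors. For example, T[0,1,0] = 0 and Σₗ aₗ[0]bₗ[1]cₗ[0] = (2)·(2)·(0) + (0)·(2)·(0) + (0)·(-2)·(-2) = 0; checking all 27 entries, every one matches. The claim holds.

Yes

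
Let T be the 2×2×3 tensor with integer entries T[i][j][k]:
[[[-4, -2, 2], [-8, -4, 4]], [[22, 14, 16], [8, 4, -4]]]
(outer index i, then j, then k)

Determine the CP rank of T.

Lower bound: the mode-2 unfolding of T (rows indexed by j, columns by (i,k) = (0,0), (0,1), (0,2), (1,0), (1,1), (1,2)) is [[-4, -2, 2, 22, 14, 16], [-8, -4, 4, 8, 4, -4]].
There the 2×2 minor on rows j ∈ {0, 1}, columns (i,k) ∈ {(0,0), (1,0)} is det [[-4, 22], [-8, 8]] = 144 ≠ 0, so this unfolding has rank ≥ 2; CP rank is at least every unfolding rank, so rank(T) ≥ 2. (This is only a lower bound: in general the CP rank may exceed every unfolding rank, so we still need to exhibit 2 rank-1 terms summing to T.)
Upper bound — finding two terms. Write S_k = T[:,:,k] for the frontal slices: S₀ = [[-4, -8], [22, 8]], S₁ = [[-2, -4], [14, 4]], S₂ = [[2, 4], [16, -4]].
If T = a₁ ⊗ b₁ ⊗ c₁ + a₂ ⊗ b₂ ⊗ c₂ then each S_k = c₁[k]·a₁b₁ᵀ + c₂[k]·a₂b₂ᵀ. S₀ and S₁ are linearly independent, so a₁b₁ᵀ and a₂b₂ᵀ must span the same plane of matrices: they are the rank-1 matrices of the form x·S₀ + y·S₁.
det(x·S₀ + y·S₁) is 144·x² + 168·xy + 48·y² = 24·(3·x + 2·y)(2·x + y), vanishing at (x:y) = (2:-3) and (1:-2).
M₁ = 2·S₀ − 3·S₁ = [[-2, -4], [2, 4]] = (-2)·[1, -1][1, 2]ᵀ and M₂ = S₀ − 2·S₁ = [[0, 0], [-6, 0]] = (-6)·[0, 1][1, 0]ᵀ, so take a₁ = [1, -1], b₁ = [1, 2], a₂ = [0, 1], b₂ = [1, 0].
Each slice is an integer combination of E₁ = a₁b₁ᵀ and E₂ = a₂b₂ᵀ: S₀ = −4·E₁ + 18·E₂, S₁ = −2·E₁ + 12·E₂, S₂ = 2·E₁ + 18·E₂; reading off coefficients, c₁ = [-4, -2, 2] and c₂ = [18, 12, 18].
Hence T = [1, -1] ⊗ [1, 2] ⊗ [-4, -2, 2] + [0, 1] ⊗ [1, 0] ⊗ [18, 12, 18], so rank(T) ≤ 2.
These bounds meet, so rank(T) = 2.

2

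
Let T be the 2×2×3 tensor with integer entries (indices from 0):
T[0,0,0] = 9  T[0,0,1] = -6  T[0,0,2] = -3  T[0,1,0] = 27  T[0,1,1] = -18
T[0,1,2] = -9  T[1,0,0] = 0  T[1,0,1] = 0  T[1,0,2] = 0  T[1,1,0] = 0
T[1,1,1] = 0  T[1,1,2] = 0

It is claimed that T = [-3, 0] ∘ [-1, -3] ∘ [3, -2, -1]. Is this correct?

Reconstruct entrywise from the claimed factors. For example, T[1,1,0] = 0 and Σₗ aₗ[1]bₗ[1]cₗ[0] = (0)·(-3)·(3) = 0; checking all 12 entries, every one matches. The claim holds.

Yes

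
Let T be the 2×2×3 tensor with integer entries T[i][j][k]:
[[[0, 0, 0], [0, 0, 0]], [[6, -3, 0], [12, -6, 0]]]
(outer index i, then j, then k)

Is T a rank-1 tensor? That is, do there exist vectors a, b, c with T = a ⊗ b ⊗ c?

If T = a ⊗ b ⊗ c then every fibre of T is a multiple of the corresponding factor, so read the factors off the fibres through the nonzero entry T[1,0,0] = 6.
The mode-1 fibre T[:,0,0] = [0, 6] gives a = [0, 1] (primitive direction); the mode-2 fibre T[1,:,0] = [6, 12] gives b = [1, 2]; then c[k] = T[1,0,k] / (a[1]·b[0]) = [6, -3, 0] / 1 = [6, -3, 0].
Expanding [0, 1] ⊗ [1, 2] ⊗ [6, -3, 0] reproduces all 12 entries of T, so T = [0, 1] ⊗ [1, 2] ⊗ [6, -3, 0] and rank(T) ≤ 1.
Equivalently every frontal slice T[:,:,k] is c[k] times the rank-1 matrix [0, 1] ⊗ [1, 2]. So T has rank 1 (it is nonzero).

Yes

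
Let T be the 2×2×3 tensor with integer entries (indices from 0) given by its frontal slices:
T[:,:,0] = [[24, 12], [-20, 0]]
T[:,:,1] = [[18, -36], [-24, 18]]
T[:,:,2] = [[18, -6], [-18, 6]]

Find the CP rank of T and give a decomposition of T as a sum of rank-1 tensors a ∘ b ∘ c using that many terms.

rank(T) = 2

Lower bound: the mode-2 unfolding of T (rows indexed by j, columns by (i,k) = (0,0), (0,1), (0,2), (1,0), (1,1), (1,2)) is [[24, 18, 18, -20, -24, -18], [12, -36, -6, 0, 18, 6]].
There the 2×2 minor on rows j ∈ {0, 1}, columns (i,k) ∈ {(0,0), (0,1)} is det [[24, 18], [12, -36]] = -1080 ≠ 0, so this unfolding has rank ≥ 2; CP rank is at least every unfolding rank, so rank(T) ≥ 2. (Flattening ranks never certify an upper bound on CP rank; for that we must actually write T with 2 rank-1 terms.)
Upper bound — finding two terms. Write S_k = T[:,:,k] for the frontal slices: S₀ = [[24, 12], [-20, 0]], S₁ = [[18, -36], [-24, 18]], S₂ = [[18, -6], [-18, 6]].
If T = a₁ ∘ b₁ ∘ c₁ + a₂ ∘ b₂ ∘ c₂ then each S_k = c₁[k]·a₁b₁ᵀ + c₂[k]·a₂b₂ᵀ. S₀ and S₁ are linearly independent, so a₁b₁ᵀ and a₂b₂ᵀ must span the same plane of matrices: they are the rank-1 matrices of the form x·S₀ + y·S₁.
det(x·S₀ + y·S₁) is 240·x² − 540·y² = 60·(2·x − 3·y)(2·x + 3·y), vanishing at (x:y) = (3:2) and (3:-2).
M₁ = 3·S₀ + 2·S₁ = [[108, -36], [-108, 36]] = 36·(1, -1)(3, -1)ᵀ and M₂ = 3·S₀ − 2·S₁ = [[36, 108], [-12, -36]] = 12·(3, -1)(1, 3)ᵀ, so take a₁ = (1, -1), b₁ = (3, -1), a₂ = (3, -1), b₂ = (1, 3).
Each slice is an integer combination of E₁ = a₁b₁ᵀ and E₂ = a₂b₂ᵀ: S₀ = 6·E₁ + 2·E₂, S₁ = 9·E₁ − 3·E₂, S₂ = 6·E₁; reading off coefficients, c₁ = (6, 9, 6) and c₂ = (2, -3, 0).
Hence T = (1, -1) ∘ (3, -1) ∘ (6, 9, 6) + (3, -1) ∘ (1, 3) ∘ (2, -3, 0), so rank(T) ≤ 2.
These bounds meet, so rank(T) = 2.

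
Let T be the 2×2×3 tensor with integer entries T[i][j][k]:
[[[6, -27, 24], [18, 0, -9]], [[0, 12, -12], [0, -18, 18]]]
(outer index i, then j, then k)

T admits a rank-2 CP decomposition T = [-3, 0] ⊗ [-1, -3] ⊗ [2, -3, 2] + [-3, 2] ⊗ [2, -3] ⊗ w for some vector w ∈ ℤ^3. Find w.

w = [0, 3, -3]

Subtract the known terms from T to get the rank-1 residual R = [-3, 2] ⊗ [2, -3] ⊗ w, so R[i,j,k] = a[i]·b[j]·w[k]. Pick indices with nonzero a[0]·b[0] = (-3)·(2) = -6. Only the fibre through (0,0,·) is needed: R[0,0,:] = T[0,0,:] − Σₗ aₗ[0]bₗ[0]cₗ = [6, -27, 24] − (-3)·(-1)·[2, -3, 2] = [0, -18, 18]. Then w[k] = R[0,0,k] / -6 for each k, giving w = [0, -18, 18] / -6 = [0, 3, -3].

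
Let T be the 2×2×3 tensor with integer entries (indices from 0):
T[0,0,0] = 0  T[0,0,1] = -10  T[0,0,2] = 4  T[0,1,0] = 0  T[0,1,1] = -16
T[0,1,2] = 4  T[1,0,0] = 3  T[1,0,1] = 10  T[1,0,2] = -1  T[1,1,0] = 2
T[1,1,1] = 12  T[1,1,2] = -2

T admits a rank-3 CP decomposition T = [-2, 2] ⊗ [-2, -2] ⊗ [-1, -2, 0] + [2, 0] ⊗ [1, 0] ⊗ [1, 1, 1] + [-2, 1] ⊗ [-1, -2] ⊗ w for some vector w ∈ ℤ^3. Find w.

Subtract the known terms from T to get the rank-1 residual R = [-2, 1] ⊗ [-1, -2] ⊗ w, so R[i,j,k] = a[i]·b[j]·w[k]. Pick indices with nonzero a[0]·b[0] = (-2)·(-1) = 2. Only the fibre through (0,0,·) is needed: R[0,0,:] = T[0,0,:] − Σₗ aₗ[0]bₗ[0]cₗ = [0, -10, 4] − (-2)·(-2)·[-1, -2, 0] − (2)·(1)·[1, 1, 1] = [2, -4, 2]. Then w[k] = R[0,0,k] / 2 for each k, giving w = [2, -4, 2] / 2 = [1, -2, 1].

w = [1, -2, 1]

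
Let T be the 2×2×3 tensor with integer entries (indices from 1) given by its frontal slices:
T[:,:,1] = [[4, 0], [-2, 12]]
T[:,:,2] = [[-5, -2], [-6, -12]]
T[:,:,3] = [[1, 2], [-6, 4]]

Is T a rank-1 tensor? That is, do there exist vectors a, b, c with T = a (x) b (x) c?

No

The mode-3 unfolding of T (rows indexed by k, columns by (i,j) = (1,1), (1,2), (2,1), (2,2)) is [[4, 0, -2, 12], [-5, -2, -6, -12], [1, 2, -6, 4]].
There the 3×3 minor on rows k ∈ {1, 2, 3}, columns (i,j) ∈ {(1,1), (1,2), (2,1)} is det [[4, 0, -2], [-5, -2, -6], [1, 2, -6]] = 112 ≠ 0, so this unfolding has rank ≥ 3; CP rank is at least every unfolding rank, so rank(T) ≥ 3.
In particular rank(T) ≥ 3 > 1, so T is not rank-1.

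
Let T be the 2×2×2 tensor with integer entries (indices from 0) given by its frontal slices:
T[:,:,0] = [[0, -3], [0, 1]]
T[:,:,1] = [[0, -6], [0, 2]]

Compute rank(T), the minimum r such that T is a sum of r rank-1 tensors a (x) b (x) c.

1

Lower bound: T ≠ 0 (e.g. T[0,1,0] = -3), so rank(T) ≥ 1.
Upper bound: the mode-1 fibre T[:,1,0] = [-3, 1] gives a = [3, -1] (primitive direction); the mode-2 fibre T[0,:,0] = [0, -3] gives b = [0, 1]; then c[k] = T[0,1,k] / (a[0]·b[1]) = [-3, -6] / 3 = [-1, -2].
Expanding [3, -1] (x) [0, 1] (x) [-1, -2] reproduces all 8 entries of T, so T = [3, -1] (x) [0, 1] (x) [-1, -2] and rank(T) ≤ 1.
These bounds meet, so rank(T) = 1.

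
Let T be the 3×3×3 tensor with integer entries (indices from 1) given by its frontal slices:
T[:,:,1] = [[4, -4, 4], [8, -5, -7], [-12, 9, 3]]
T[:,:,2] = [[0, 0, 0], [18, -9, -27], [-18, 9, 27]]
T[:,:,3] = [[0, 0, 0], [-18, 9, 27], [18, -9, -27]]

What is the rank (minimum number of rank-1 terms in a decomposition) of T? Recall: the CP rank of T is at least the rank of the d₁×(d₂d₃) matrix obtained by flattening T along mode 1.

2

Lower bound: the mode-2 unfolding of T (rows indexed by j, columns by (i,k) = (1,1), (1,2), (1,3), (2,1), (2,2), (2,3), (3,1), (3,2), (3,3)) is [[4, 0, 0, 8, 18, -18, -12, -18, 18], [-4, 0, 0, -5, -9, 9, 9, 9, -9], [4, 0, 0, -7, -27, 27, 3, 27, -27]].
There the 2×2 minor on rows j ∈ {1, 2}, columns (i,k) ∈ {(1,1), (2,1)} is det [[4, 8], [-4, -5]] = 12 ≠ 0, so this unfolding has rank ≥ 2; CP rank is at least every unfolding rank, so rank(T) ≥ 2. (Unfolding ranks only ever bound the CP rank from below — rank(T) can be strictly larger than all of them — so the matching upper bound has to come from an explicit 2-term decomposition.)
Upper bound — finding two terms. Write S_k = T[:,:,k] for the frontal slices: S₁ = [[4, -4, 4], [8, -5, -7], [-12, 9, 3]], S₂ = [[0, 0, 0], [18, -9, -27], [-18, 9, 27]], S₃ = [[0, 0, 0], [-18, 9, 27], [18, -9, -27]].
If T = a₁ ⊗ b₁ ⊗ c₁ + a₂ ⊗ b₂ ⊗ c₂ then each S_k = c₁[k]·a₁b₁ᵀ + c₂[k]·a₂b₂ᵀ. S₁ and S₂ are linearly independent, so a₁b₁ᵀ and a₂b₂ᵀ must span the same plane of matrices: they are the rank-1 matrices of the form x·S₁ + y·S₂.
The 2×2 minor of x·S₁ + y·S₂ on rows {1,2}, columns {1,2} is 12·x² + 36·xy = 12·(x + 3·y)(x), vanishing at (x:y) = (3:-1) and (0:1).
M₁ = 3·S₁ − S₂ = [[12, -12, 12], [6, -6, 6], [-18, 18, -18]] = 6·(2, 1, -3)(1, -1, 1)ᵀ and M₂ = S₂ = [[0, 0, 0], [18, -9, -27], [-18, 9, 27]] = 9·(0, 1, -1)(2, -1, -3)ᵀ, so take a₁ = (2, 1, -3), b₁ = (1, -1, 1), a₂ = (0, 1, -1), b₂ = (2, -1, -3).
Each slice is an integer combination of E₁ = a₁b₁ᵀ and E₂ = a₂b₂ᵀ: S₁ = 2·E₁ + 3·E₂, S₂ = 9·E₂, S₃ = −9·E₂; reading off coefficients, c₁ = (2, 0, 0) and c₂ = (3, 9, -9).
Hence T = (2, 1, -3) ⊗ (1, -1, 1) ⊗ (2, 0, 0) + (0, 1, -1) ⊗ (2, -1, -3) ⊗ (3, 9, -9), so rank(T) ≤ 2.
These bounds meet, so rank(T) = 2.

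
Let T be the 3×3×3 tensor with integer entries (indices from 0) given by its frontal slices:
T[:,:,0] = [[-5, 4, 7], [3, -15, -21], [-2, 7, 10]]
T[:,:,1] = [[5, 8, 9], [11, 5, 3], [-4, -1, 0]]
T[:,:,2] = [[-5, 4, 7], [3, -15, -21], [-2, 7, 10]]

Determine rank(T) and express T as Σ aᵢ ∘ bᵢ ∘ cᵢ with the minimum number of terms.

Lower bound: the mode-2 unfolding of T (rows indexed by j, columns by (i,k) = (0,0), (0,1), (0,2), (1,0), (1,1), (1,2), (2,0), (2,1), (2,2)) is [[-5, 5, -5, 3, 11, 3, -2, -4, -2], [4, 8, 4, -15, 5, -15, 7, -1, 7], [7, 9, 7, -21, 3, -21, 10, 0, 10]].
There the 2×2 minor on rows j ∈ {0, 1}, columns (i,k) ∈ {(0,0), (0,1)} is det [[-5, 5], [4, 8]] = -60 ≠ 0, so this unfolding has rank ≥ 2; CP rank is at least every unfolding rank, so rank(T) ≥ 2. (Flattening ranks never certify an upper bound on CP rank; for that we must actually write T with 2 rank-1 terms.)
Upper bound — finding two terms. Write S_k = T[:,:,k] for the frontal slices: S₀ = [[-5, 4, 7], [3, -15, -21], [-2, 7, 10]], S₁ = [[5, 8, 9], [11, 5, 3], [-4, -1, 0]], S₂ = [[-5, 4, 7], [3, -15, -21], [-2, 7, 10]].
If T = a₁ ∘ b₁ ∘ c₁ + a₂ ∘ b₂ ∘ c₂ then each S_k = c₁[k]·a₁b₁ᵀ + c₂[k]·a₂b₂ᵀ. S₀ and S₁ are linearly independent, so a₁b₁ᵀ and a₂b₂ᵀ must span the same plane of matrices: they are the rank-1 matrices of the form x·S₀ + y·S₁.
The 2×2 minor of x·S₀ + y·S₁ on rows {0,1}, columns {0,1} is 63·x² − 168·xy − 63·y² = 21·(x − 3·y)(3·x + y), vanishing at (x:y) = (3:1) and (1:-3).
M₁ = 3·S₀ + S₁ = [[-10, 20, 30], [20, -40, -60], [-10, 20, 30]] = (-10)·[1, -2, 1][1, -2, -3]ᵀ and M₂ = S₀ − 3·S₁ = [[-20, -20, -20], [-30, -30, -30], [10, 10, 10]] = (-10)·[2, 3, -1][1, 1, 1]ᵀ, so take a₁ = [1, -2, 1], b₁ = [1, -2, -3], a₂ = [2, 3, -1], b₂ = [1, 1, 1].
Each slice is an integer combination of E₁ = a₁b₁ᵀ and E₂ = a₂b₂ᵀ: S₀ = −3·E₁ − E₂, S₁ = −E₁ + 3·E₂, S₂ = −3·E₁ − E₂; reading off coefficients, c₁ = [-3, -1, -3] and c₂ = [-1, 3, -1].
Hence T = [1, -2, 1] ∘ [1, -2, -3] ∘ [-3, -1, -3] + [2, 3, -1] ∘ [1, 1, 1] ∘ [-1, 3, -1], so rank(T) ≤ 2.
These bounds meet, so rank(T) = 2.

rank(T) = 2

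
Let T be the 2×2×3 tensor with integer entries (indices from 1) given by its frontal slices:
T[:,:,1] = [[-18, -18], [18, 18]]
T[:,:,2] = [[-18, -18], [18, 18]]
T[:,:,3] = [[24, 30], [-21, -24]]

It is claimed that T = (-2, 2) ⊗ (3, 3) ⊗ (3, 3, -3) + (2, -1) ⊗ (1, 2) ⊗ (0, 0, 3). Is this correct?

Reconstruct entrywise from the claimed factors. For example, T[2,1,2] = 18 and Σₗ aₗ[2]bₗ[1]cₗ[2] = (2)·(3)·(3) + (-1)·(1)·(0) = 18; checking all 12 entries, every one matches. The claim holds.

Yes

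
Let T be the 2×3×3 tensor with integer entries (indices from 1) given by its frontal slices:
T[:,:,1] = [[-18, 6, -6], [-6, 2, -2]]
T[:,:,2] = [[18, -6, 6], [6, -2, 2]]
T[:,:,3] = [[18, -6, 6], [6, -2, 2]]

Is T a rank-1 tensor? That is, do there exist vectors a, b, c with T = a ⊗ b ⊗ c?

If T = a ⊗ b ⊗ c then every fibre of T is a multiple of the corresponding factor, so read the factors off the fibres through the nonzero entry T[1,1,1] = -18.
The mode-1 fibre T[:,1,1] = [-18, -6] gives a = [3, 1] (primitive direction); the mode-2 fibre T[1,:,1] = [-18, 6, -6] gives b = [3, -1, 1]; then c[k] = T[1,1,k] / (a[1]·b[1]) = [-18, 18, 18] / 9 = [-2, 2, 2].
Expanding [3, 1] ⊗ [3, -1, 1] ⊗ [-2, 2, 2] reproduces all 18 entries of T, so T = [3, 1] ⊗ [3, -1, 1] ⊗ [-2, 2, 2] and rank(T) ≤ 1.
Equivalently every frontal slice T[:,:,k] is c[k] times the rank-1 matrix [3, 1] ⊗ [3, -1, 1]. So T has rank 1 (it is nonzero).

Yes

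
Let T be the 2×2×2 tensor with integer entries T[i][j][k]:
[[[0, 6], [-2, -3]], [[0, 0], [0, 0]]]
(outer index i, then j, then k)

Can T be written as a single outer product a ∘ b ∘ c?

The mode-2 unfolding of T (rows indexed by j, columns by (i,k) = (0,0), (0,1), (1,0), (1,1)) is [[0, 6, 0, 0], [-2, -3, 0, 0]].
There the 2×2 minor on rows j ∈ {0, 1}, columns (i,k) ∈ {(0,0), (0,1)} is det [[0, 6], [-2, -3]] = 12 ≠ 0, so this unfolding has rank ≥ 2; CP rank is at least every unfolding rank, so rank(T) ≥ 2.
In particular rank(T) ≥ 2 > 1, so T is not rank-1.

No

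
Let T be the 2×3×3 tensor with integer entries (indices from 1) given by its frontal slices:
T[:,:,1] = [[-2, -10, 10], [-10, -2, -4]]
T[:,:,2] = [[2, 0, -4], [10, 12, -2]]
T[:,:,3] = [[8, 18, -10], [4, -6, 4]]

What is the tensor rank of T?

Lower bound: the mode-3 unfolding of T (rows indexed by k, columns by (i,j) = (1,1), (1,2), (1,3), (2,1), (2,2), (2,3)) is [[-2, -10, 10, -10, -2, -4], [2, 0, -4, 10, 12, -2], [8, 18, -10, 4, -6, 4]].
There the 3×3 minor on rows k ∈ {1, 2, 3}, columns (i,j) ∈ {(1,1), (1,2), (1,3)} is det [[-2, -10, 10], [2, 0, -4], [8, 18, -10]] = 336 ≠ 0, so this unfolding has rank ≥ 3; CP rank is at least every unfolding rank, so rank(T) ≥ 3. (This is only a lower bound: in general the CP rank may exceed every unfolding rank, so we still need to exhibit 3 rank-1 terms summing to T.)
Upper bound: T is a sum of 3 rank-1 terms, T = (1, -1) ⊗ (1, -2, 2) ⊗ (2, 2, -4) + (1, -1) ⊗ (2, 1, 1) ⊗ (2, -4, 2) + (2, 1) ⊗ (2, 2, -1) ⊗ (-2, 2, 2) (written with every a and b primitive with positive leading entry and the scale carried by c; CP decompositions are not unique, and this one is verified by expanding entrywise), so rank(T) ≤ 3.
These bounds meet, so rank(T) = 3.

3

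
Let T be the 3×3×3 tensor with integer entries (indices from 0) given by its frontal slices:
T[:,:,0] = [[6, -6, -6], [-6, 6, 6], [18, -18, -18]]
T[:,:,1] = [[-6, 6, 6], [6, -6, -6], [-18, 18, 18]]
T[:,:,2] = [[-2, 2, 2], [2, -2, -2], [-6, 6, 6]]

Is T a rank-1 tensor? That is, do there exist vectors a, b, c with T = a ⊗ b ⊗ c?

Yes

If T = a ⊗ b ⊗ c then every fibre of T is a multiple of the corresponding factor, so read the factors off the fibres through the nonzero entry T[0,0,0] = 6.
The mode-1 fibre T[:,0,0] = [6, -6, 18] gives a = [1, -1, 3] (primitive direction); the mode-2 fibre T[0,:,0] = [6, -6, -6] gives b = [1, -1, -1]; then c[k] = T[0,0,k] / (a[0]·b[0]) = [6, -6, -2] / 1 = [6, -6, -2].
Expanding [1, -1, 3] ⊗ [1, -1, -1] ⊗ [6, -6, -2] reproduces all 27 entries of T, so T = [1, -1, 3] ⊗ [1, -1, -1] ⊗ [6, -6, -2] and rank(T) ≤ 1.
Equivalently every frontal slice T[:,:,k] is c[k] times the rank-1 matrix [1, -1, 3] ⊗ [1, -1, -1]. So T has rank 1 (it is nonzero).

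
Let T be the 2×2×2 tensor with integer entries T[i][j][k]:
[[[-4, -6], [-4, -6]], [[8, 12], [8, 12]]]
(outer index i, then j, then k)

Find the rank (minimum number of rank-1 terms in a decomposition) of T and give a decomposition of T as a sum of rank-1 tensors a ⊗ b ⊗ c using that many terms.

Lower bound: T ≠ 0 (e.g. T[0,0,0] = -4), so rank(T) ≥ 1.
Upper bound: if T = a ⊗ b ⊗ c then every fibre of T is a multiple of the corresponding factor, so read the factors off the fibres through the nonzero entry T[0,0,0] = -4.
The mode-1 fibre T[:,0,0] = [-4, 8] gives a = [1, -2] (primitive direction); the mode-2 fibre T[0,:,0] = [-4, -4] gives b = [1, 1]; then c[k] = T[0,0,k] / (a[0]·b[0]) = [-4, -6] / 1 = [-4, -6].
Expanding [1, -2] ⊗ [1, 1] ⊗ [-4, -6] reproduces all 8 entries of T, so T = [1, -2] ⊗ [1, 1] ⊗ [-4, -6] and rank(T) ≤ 1.
These bounds meet, so rank(T) = 1.

rank(T) = 1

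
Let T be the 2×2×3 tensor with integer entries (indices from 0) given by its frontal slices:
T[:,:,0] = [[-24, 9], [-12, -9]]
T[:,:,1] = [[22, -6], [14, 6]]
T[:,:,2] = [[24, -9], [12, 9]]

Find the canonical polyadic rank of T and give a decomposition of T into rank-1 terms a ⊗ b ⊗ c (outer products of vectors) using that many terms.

Lower bound: the mode-3 unfolding of T (rows indexed by k, columns by (i,j) = (0,0), (0,1), (1,0), (1,1)) is [[-24, 9, -12, -9], [22, -6, 14, 6], [24, -9, 12, 9]].
There the 2×2 minor on rows k ∈ {0, 1}, columns (i,j) ∈ {(0,0), (0,1)} is det [[-24, 9], [22, -6]] = -54 ≠ 0, so this unfolding has rank ≥ 2; CP rank is at least every unfolding rank, so rank(T) ≥ 2. (This is only a lower bound: in general the CP rank may exceed every unfolding rank, so we still need to exhibit 2 rank-1 terms summing to T.)
Upper bound — finding two terms. Write S_k = T[:,:,k] for the frontal slices: S₀ = [[-24, 9], [-12, -9]], S₁ = [[22, -6], [14, 6]], S₂ = [[24, -9], [12, 9]].
If T = a₁ ⊗ b₁ ⊗ c₁ + a₂ ⊗ b₂ ⊗ c₂ then each S_k = c₁[k]·a₁b₁ᵀ + c₂[k]·a₂b₂ᵀ. S₀ and S₁ are linearly independent, so a₁b₁ᵀ and a₂b₂ᵀ must span the same plane of matrices: they are the rank-1 matrices of the form x·S₀ + y·S₁.
det(x·S₀ + y·S₁) is 324·x² − 540·xy + 216·y² = 108·(3·x − 2·y)(x − y), vanishing at (x:y) = (2:3) and (1:1).
M₁ = 2·S₀ + 3·S₁ = [[18, 0], [18, 0]] = 18·[1, 1][1, 0]ᵀ and M₂ = S₀ + S₁ = [[-2, 3], [2, -3]] = −[1, -1][2, -3]ᵀ, so take a₁ = [1, 1], b₁ = [1, 0], a₂ = [1, -1], b₂ = [2, -3].
Each slice is an integer combination of E₁ = a₁b₁ᵀ and E₂ = a₂b₂ᵀ: S₀ = −18·E₁ − 3·E₂, S₁ = 18·E₁ + 2·E₂, S₂ = 18·E₁ + 3·E₂; reading off coefficients, c₁ = [-18, 18, 18] and c₂ = [-3, 2, 3].
Hence T = [1, 1] ⊗ [1, 0] ⊗ [-18, 18, 18] + [1, -1] ⊗ [2, -3] ⊗ [-3, 2, 3], so rank(T) ≤ 2.
These bounds meet, so rank(T) = 2.

rank(T) = 2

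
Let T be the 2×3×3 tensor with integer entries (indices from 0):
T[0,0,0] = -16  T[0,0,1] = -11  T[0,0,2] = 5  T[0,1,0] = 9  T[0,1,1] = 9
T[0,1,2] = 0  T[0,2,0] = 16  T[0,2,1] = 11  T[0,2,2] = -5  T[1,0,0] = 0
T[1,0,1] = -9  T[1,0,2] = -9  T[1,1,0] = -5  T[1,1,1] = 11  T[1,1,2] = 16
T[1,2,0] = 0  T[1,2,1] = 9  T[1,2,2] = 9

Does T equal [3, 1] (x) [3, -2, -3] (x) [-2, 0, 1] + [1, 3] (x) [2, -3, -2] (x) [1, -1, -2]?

No

Reconstruct entry (0,0,1) from the claimed factors: Σₗ aₗ[0]bₗ[0]cₗ[1] = (3)·(3)·(0) + (1)·(2)·(-1) = -2, but T[0,0,1] = -11. The claim is false.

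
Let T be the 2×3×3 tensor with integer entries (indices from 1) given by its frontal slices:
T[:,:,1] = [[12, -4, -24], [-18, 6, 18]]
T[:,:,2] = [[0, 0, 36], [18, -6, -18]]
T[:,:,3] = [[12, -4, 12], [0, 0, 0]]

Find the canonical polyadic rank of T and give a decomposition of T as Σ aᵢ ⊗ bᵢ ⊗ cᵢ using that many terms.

rank(T) = 2

Lower bound: the mode-3 unfolding of T (rows indexed by k, columns by (i,j) = (1,1), (1,2), (1,3), (2,1), (2,2), (2,3)) is [[12, -4, -24, -18, 6, 18], [0, 0, 36, 18, -6, -18], [12, -4, 12, 0, 0, 0]].
There the 2×2 minor on rows k ∈ {1, 2}, columns (i,j) ∈ {(1,1), (1,3)} is det [[12, -24], [0, 36]] = 432 ≠ 0, so this unfolding has rank ≥ 2; CP rank is at least every unfolding rank, so rank(T) ≥ 2. (Unfolding ranks only ever bound the CP rank from below — rank(T) can be strictly larger than all of them — so the matching upper bound has to come from an explicit 2-term decomposition.)
Upper bound — finding two terms. Write S_k = T[:,:,k] for the frontal slices: S₁ = [[12, -4, -24], [-18, 6, 18]], S₂ = [[0, 0, 36], [18, -6, -18]], S₃ = [[12, -4, 12], [0, 0, 0]].
If T = a₁ ⊗ b₁ ⊗ c₁ + a₂ ⊗ b₂ ⊗ c₂ then each S_k = c₁[k]·a₁b₁ᵀ + c₂[k]·a₂b₂ᵀ. S₁ and S₂ are linearly independent, so a₁b₁ᵀ and a₂b₂ᵀ must span the same plane of matrices: they are the rank-1 matrices of the form x·S₁ + y·S₂.
The 2×2 minor of x·S₁ + y·S₂ on rows {1,2}, columns {1,3} is −216·x² + 864·xy − 648·y² = (-216)·(x − 3·y)(x − y), vanishing at (x:y) = (3:1) and (1:1).
M₁ = 3·S₁ + S₂ = [[36, -12, -36], [-36, 12, 36]] = 12·(1, -1)(3, -1, -3)ᵀ and M₂ = S₁ + S₂ = [[12, -4, 12], [0, 0, 0]] = 4·(1, 0)(3, -1, 3)ᵀ, so take a₁ = (1, -1), b₁ = (3, -1, -3), a₂ = (1, 0), b₂ = (3, -1, 3).
Each slice is an integer combination of E₁ = a₁b₁ᵀ and E₂ = a₂b₂ᵀ: S₁ = 6·E₁ − 2·E₂, S₂ = −6·E₁ + 6·E₂, S₃ = 4·E₂; reading off coefficients, c₁ = (6, -6, 0) and c₂ = (-2, 6, 4).
Hence T = (1, -1) ⊗ (3, -1, -3) ⊗ (6, -6, 0) + (1, 0) ⊗ (3, -1, 3) ⊗ (-2, 6, 4), so rank(T) ≤ 2.
These bounds meet, so rank(T) = 2.
Check entry T[1,2,2] = 0: (1)·(-1)·(-6) + (1)·(-1)·(6) = 0.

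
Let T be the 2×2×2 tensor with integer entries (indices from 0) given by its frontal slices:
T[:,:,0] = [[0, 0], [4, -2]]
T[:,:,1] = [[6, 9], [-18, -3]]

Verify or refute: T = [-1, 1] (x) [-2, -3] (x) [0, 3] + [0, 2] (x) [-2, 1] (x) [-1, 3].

Reconstruct entrywise from the claimed factors. For example, T[1,1,0] = -2 and Σₗ aₗ[1]bₗ[1]cₗ[0] = (1)·(-3)·(0) + (2)·(1)·(-1) = -2; checking all 8 entries, every one matches. The claim holds.

Yes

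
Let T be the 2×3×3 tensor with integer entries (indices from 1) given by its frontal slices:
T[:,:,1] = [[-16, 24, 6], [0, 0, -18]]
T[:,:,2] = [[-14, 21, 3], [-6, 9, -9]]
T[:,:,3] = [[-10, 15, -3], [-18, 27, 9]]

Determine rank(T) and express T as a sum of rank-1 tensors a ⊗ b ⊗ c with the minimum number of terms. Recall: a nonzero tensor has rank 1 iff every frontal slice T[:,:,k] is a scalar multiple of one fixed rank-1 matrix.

Lower bound: the mode-1 unfolding of T (rows indexed by i, columns by (j,k) = (1,1), (1,2), (1,3), (2,1), (2,2), (2,3), (3,1), (3,2), (3,3)) is [[-16, -14, -10, 24, 21, 15, 6, 3, -3], [0, -6, -18, 0, 9, 27, -18, -9, 9]].
There the 2×2 minor on rows i ∈ {1, 2}, columns (j,k) ∈ {(1,1), (1,2)} is det [[-16, -14], [0, -6]] = 96 ≠ 0, so this unfolding has rank ≥ 2; CP rank is at least every unfolding rank, so rank(T) ≥ 2. (This is only a lower bound: in general the CP rank may exceed every unfolding rank, so we still need to exhibit 2 rank-1 terms summing to T.)
Upper bound — finding two terms. Write S_k = T[:,:,k] for the frontal slices: S₁ = [[-16, 24, 6], [0, 0, -18]], S₂ = [[-14, 21, 3], [-6, 9, -9]], S₃ = [[-10, 15, -3], [-18, 27, 9]].
If T = a₁ ⊗ b₁ ⊗ c₁ + a₂ ⊗ b₂ ⊗ c₂ then each S_k = c₁[k]·a₁b₁ᵀ + c₂[k]·a₂b₂ᵀ. S₁ and S₂ are linearly independent, so a₁b₁ᵀ and a₂b₂ᵀ must span the same plane of matrices: they are the rank-1 matrices of the form x·S₁ + y·S₂.
The 2×2 minor of x·S₁ + y·S₂ on rows {1,2}, columns {1,3} is 288·x² + 432·xy + 144·y² = 144·(x + y)(2·x + y), vanishing at (x:y) = (1:-1) and (1:-2).
M₁ = S₁ − S₂ = [[-2, 3, 3], [6, -9, -9]] = −[1, -3][2, -3, -3]ᵀ and M₂ = S₁ − 2·S₂ = [[12, -18, 0], [12, -18, 0]] = 6·[1, 1][2, -3, 0]ᵀ, so take a₁ = [1, -3], b₁ = [2, -3, -3], a₂ = [1, 1], b₂ = [2, -3, 0].
Each slice is an integer combination of E₁ = a₁b₁ᵀ and E₂ = a₂b₂ᵀ: S₁ = −2·E₁ − 6·E₂, S₂ = −E₁ − 6·E₂, S₃ = E₁ − 6·E₂; reading off coefficients, c₁ = [-2, -1, 1] and c₂ = [-6, -6, -6].
Hence T = [1, -3] ⊗ [2, -3, -3] ⊗ [-2, -1, 1] + [1, 1] ⊗ [2, -3, 0] ⊗ [-6, -6, -6], so rank(T) ≤ 2.
These bounds meet, so rank(T) = 2.

rank(T) = 2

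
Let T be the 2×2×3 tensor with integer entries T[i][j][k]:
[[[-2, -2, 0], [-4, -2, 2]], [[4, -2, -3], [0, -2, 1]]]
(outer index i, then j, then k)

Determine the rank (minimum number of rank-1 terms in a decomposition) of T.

Lower bound: the mode-3 unfolding of T (rows indexed by k, columns by (i,j) = (0,0), (0,1), (1,0), (1,1)) is [[-2, -4, 4, 0], [-2, -2, -2, -2], [0, 2, -3, 1]].
There the 3×3 minor on rows k ∈ {0, 1, 2}, columns (i,j) ∈ {(0,0), (0,1), (1,0)} is det [[-2, -4, 4], [-2, -2, -2], [0, 2, -3]] = -12 ≠ 0, so this unfolding has rank ≥ 3; CP rank is at least every unfolding rank, so rank(T) ≥ 3. (Flattening ranks never certify an upper bound on CP rank; for that we must actually write T with 3 rank-1 terms.)
Upper bound: T is a sum of 3 rank-1 terms, T = (1, -2) ∘ (1, 1) ∘ (-2, 0, 1) + (1, 1) ∘ (1, 1) ∘ (0, -2, -1) + (1, 2) ∘ (0, 1) ∘ (-2, 0, 2) (written with every a and b primitive with positive leading entry and the scale carried by c; CP decompositions are not unique, and this one is verified by expanding entrywise), so rank(T) ≤ 3.
These bounds meet, so rank(T) = 3.

3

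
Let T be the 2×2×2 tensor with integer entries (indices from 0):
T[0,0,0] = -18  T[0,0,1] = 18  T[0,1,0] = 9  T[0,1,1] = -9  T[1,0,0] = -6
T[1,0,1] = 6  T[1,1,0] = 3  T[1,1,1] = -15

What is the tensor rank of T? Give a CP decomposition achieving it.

rank(T) = 2

Lower bound: the mode-1 unfolding of T (rows indexed by i, columns by (j,k) = (0,0), (0,1), (1,0), (1,1)) is [[-18, 18, 9, -9], [-6, 6, 3, -15]].
There the 2×2 minor on rows i ∈ {0, 1}, columns (j,k) ∈ {(0,0), (1,1)} is det [[-18, -9], [-6, -15]] = 216 ≠ 0, so this unfolding has rank ≥ 2; CP rank is at least every unfolding rank, so rank(T) ≥ 2. (Flattening ranks never certify an upper bound on CP rank; for that we must actually write T with 2 rank-1 terms.)
Upper bound — finding two terms. Write S_k = T[:,:,k] for the frontal slices: S₀ = [[-18, 9], [-6, 3]], S₁ = [[18, -9], [6, -15]].
If T = a₁ ⊗ b₁ ⊗ c₁ + a₂ ⊗ b₂ ⊗ c₂ then each S_k = c₁[k]·a₁b₁ᵀ + c₂[k]·a₂b₂ᵀ. S₀ and S₁ are linearly independent, so a₁b₁ᵀ and a₂b₂ᵀ must span the same plane of matrices: they are the rank-1 matrices of the form x·S₀ + y·S₁.
det(x·S₀ + y·S₁) is 216·xy − 216·y² = 216·(x − y)(y), vanishing at (x:y) = (1:1) and (1:0).
M₁ = S₀ + S₁ = [[0, 0], [0, -12]] = (-12)·[0, 1][0, 1]ᵀ and M₂ = S₀ = [[-18, 9], [-6, 3]] = (-3)·[3, 1][2, -1]ᵀ, so take a₁ = [0, 1], b₁ = [0, 1], a₂ = [3, 1], b₂ = [2, -1].
Each slice is an integer combination of E₁ = a₁b₁ᵀ and E₂ = a₂b₂ᵀ: S₀ = −3·E₂, S₁ = −12·E₁ + 3·E₂; reading off coefficients, c₁ = [0, -12] and c₂ = [-3, 3].
Hence T = [0, 1] ⊗ [0, 1] ⊗ [0, -12] + [3, 1] ⊗ [2, -1] ⊗ [-3, 3], so rank(T) ≤ 2.
These bounds meet, so rank(T) = 2.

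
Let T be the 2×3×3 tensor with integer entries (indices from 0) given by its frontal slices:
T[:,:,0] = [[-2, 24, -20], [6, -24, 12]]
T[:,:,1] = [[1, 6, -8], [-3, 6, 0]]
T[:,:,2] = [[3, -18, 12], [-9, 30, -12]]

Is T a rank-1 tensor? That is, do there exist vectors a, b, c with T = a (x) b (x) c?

The mode-3 unfolding of T (rows indexed by k, columns by (i,j) = (0,0), (0,1), (0,2), (1,0), (1,1), (1,2)) is [[-2, 24, -20, 6, -24, 12], [1, 6, -8, -3, 6, 0], [3, -18, 12, -9, 30, -12]].
There the 2×2 minor on rows k ∈ {0, 1}, columns (i,j) ∈ {(0,0), (0,1)} is det [[-2, 24], [1, 6]] = -36 ≠ 0, so this unfolding has rank ≥ 2; CP rank is at least every unfolding rank, so rank(T) ≥ 2.
In particular rank(T) ≥ 2 > 1, so T is not rank-1.

No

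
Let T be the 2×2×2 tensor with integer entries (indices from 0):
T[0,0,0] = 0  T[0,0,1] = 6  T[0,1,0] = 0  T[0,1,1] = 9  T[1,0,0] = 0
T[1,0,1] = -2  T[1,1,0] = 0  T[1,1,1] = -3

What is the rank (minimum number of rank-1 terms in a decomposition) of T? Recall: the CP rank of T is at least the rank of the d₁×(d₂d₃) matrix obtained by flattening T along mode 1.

Lower bound: T ≠ 0 (e.g. T[0,0,1] = 6), so rank(T) ≥ 1.
Upper bound: the mode-1 fibre T[:,0,1] = [6, -2] gives a = (3, -1) (primitive direction); the mode-2 fibre T[0,:,1] = [6, 9] gives b = (2, 3); then c[k] = T[0,0,k] / (a[0]·b[0]) = [0, 6] / 6 = (0, 1).
Expanding (3, -1) (x) (2, 3) (x) (0, 1) reproduces all 8 entries of T, so T = (3, -1) (x) (2, 3) (x) (0, 1) and rank(T) ≤ 1.
These bounds meet, so rank(T) = 1.

1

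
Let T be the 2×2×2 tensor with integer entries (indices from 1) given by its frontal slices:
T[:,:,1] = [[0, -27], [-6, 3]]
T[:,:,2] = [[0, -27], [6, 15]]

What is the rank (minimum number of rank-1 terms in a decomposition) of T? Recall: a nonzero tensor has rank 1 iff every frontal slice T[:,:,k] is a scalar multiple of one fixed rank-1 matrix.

2

Lower bound: the mode-3 unfolding of T (rows indexed by k, columns by (i,j) = (1,1), (1,2), (2,1), (2,2)) is [[0, -27, -6, 3], [0, -27, 6, 15]].
There the 2×2 minor on rows k ∈ {1, 2}, columns (i,j) ∈ {(1,2), (2,1)} is det [[-27, -6], [-27, 6]] = -324 ≠ 0, so this unfolding has rank ≥ 2; CP rank is at least every unfolding rank, so rank(T) ≥ 2. (This is only a lower bound: in general the CP rank may exceed every unfolding rank, so we still need to exhibit 2 rank-1 terms summing to T.)
Upper bound — finding two terms. Write S_k = T[:,:,k] for the frontal slices: S₁ = [[0, -27], [-6, 3]], S₂ = [[0, -27], [6, 15]].
If T = a₁ ∘ b₁ ∘ c₁ + a₂ ∘ b₂ ∘ c₂ then each S_k = c₁[k]·a₁b₁ᵀ + c₂[k]·a₂b₂ᵀ. S₁ and S₂ are linearly independent, so a₁b₁ᵀ and a₂b₂ᵀ must span the same plane of matrices: they are the rank-1 matrices of the form x·S₁ + y·S₂.
det(x·S₁ + y·S₂) is −162·x² + 162·y² = (-162)·(x − y)(x + y), vanishing at (x:y) = (1:1) and (1:-1).
M₁ = S₁ + S₂ = [[0, -54], [0, 18]] = (-18)·[3, -1][0, 1]ᵀ and M₂ = S₁ − S₂ = [[0, 0], [-12, -12]] = (-12)·[0, 1][1, 1]ᵀ, so take a₁ = [3, -1], b₁ = [0, 1], a₂ = [0, 1], b₂ = [1, 1].
Each slice is an integer combination of E₁ = a₁b₁ᵀ and E₂ = a₂b₂ᵀ: S₁ = −9·E₁ − 6·E₂, S₂ = −9·E₁ + 6·E₂; reading off coefficients, c₁ = [-9, -9] and c₂ = [-6, 6].
Hence T = [3, -1] ∘ [0, 1] ∘ [-9, -9] + [0, 1] ∘ [1, 1] ∘ [-6, 6], so rank(T) ≤ 2.
These bounds meet, so rank(T) = 2.
Check entry T[1,2,2] = -27: (3)·(1)·(-9) + (0)·(1)·(6) = -27.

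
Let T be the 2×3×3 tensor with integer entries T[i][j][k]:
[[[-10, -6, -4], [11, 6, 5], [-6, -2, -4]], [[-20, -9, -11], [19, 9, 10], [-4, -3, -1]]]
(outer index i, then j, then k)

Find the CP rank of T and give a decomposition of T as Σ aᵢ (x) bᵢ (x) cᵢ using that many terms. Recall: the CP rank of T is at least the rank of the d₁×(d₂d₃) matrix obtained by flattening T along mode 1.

rank(T) = 2

Lower bound: the mode-2 unfolding of T (rows indexed by j, columns by (i,k) = (0,0), (0,1), (0,2), (1,0), (1,1), (1,2)) is [[-10, -6, -4, -20, -9, -11], [11, 6, 5, 19, 9, 10], [-6, -2, -4, -4, -3, -1]].
There the 2×2 minor on rows j ∈ {0, 1}, columns (i,k) ∈ {(0,0), (0,1)} is det [[-10, -6], [11, 6]] = 6 ≠ 0, so this unfolding has rank ≥ 2; CP rank is at least every unfolding rank, so rank(T) ≥ 2. (Unfolding ranks only ever bound the CP rank from below — rank(T) can be strictly larger than all of them — so the matching upper bound has to come from an explicit 2-term decomposition.)
Upper bound — finding two terms. Write S_k = T[:,:,k] for the frontal slices: S₀ = [[-10, 11, -6], [-20, 19, -4]], S₁ = [[-6, 6, -2], [-9, 9, -3]], S₂ = [[-4, 5, -4], [-11, 10, -1]].
If T = a₁ (x) b₁ (x) c₁ + a₂ (x) b₂ (x) c₂ then each S_k = c₁[k]·a₁b₁ᵀ + c₂[k]·a₂b₂ᵀ. S₀ and S₁ are linearly independent, so a₁b₁ᵀ and a₂b₂ᵀ must span the same plane of matrices: they are the rank-1 matrices of the form x·S₀ + y·S₁.
The 2×2 minor of x·S₀ + y·S₁ on rows {0,1}, columns {0,1} is 30·x² + 15·xy = 15·(2·x + y)(x), vanishing at (x:y) = (1:-2) and (0:1).
M₁ = S₀ − 2·S₁ = [[2, -1, -2], [-2, 1, 2]] = (1, -1)(2, -1, -2)ᵀ and M₂ = S₁ = [[-6, 6, -2], [-9, 9, -3]] = −(2, 3)(3, -3, 1)ᵀ, so take a₁ = (1, -1), b₁ = (2, -1, -2), a₂ = (2, 3), b₂ = (3, -3, 1).
Each slice is an integer combination of E₁ = a₁b₁ᵀ and E₂ = a₂b₂ᵀ: S₀ = E₁ − 2·E₂, S₁ = −E₂, S₂ = E₁ − E₂; reading off coefficients, c₁ = (1, 0, 1) and c₂ = (-2, -1, -1).
Hence T = (1, -1) (x) (2, -1, -2) (x) (1, 0, 1) + (2, 3) (x) (3, -3, 1) (x) (-2, -1, -1), so rank(T) ≤ 2.
These bounds meet, so rank(T) = 2.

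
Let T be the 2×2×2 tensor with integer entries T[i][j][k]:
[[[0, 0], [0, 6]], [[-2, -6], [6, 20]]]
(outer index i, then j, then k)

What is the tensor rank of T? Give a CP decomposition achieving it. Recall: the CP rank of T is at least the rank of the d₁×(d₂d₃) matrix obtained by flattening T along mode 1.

rank(T) = 2

Lower bound: in the mode-3 unfolding of T (rows indexed by k, columns by (i,j)) the 2×2 minor on rows k ∈ {0, 1}, columns (i,j) ∈ {(0,1), (1,0)} is det [[0, -2], [6, -6]] = 12 ≠ 0, so that unfolding has rank ≥ 2 and hence rank(T) ≥ 2 (CP rank is at least every unfolding rank, though it can be larger).
Upper bound: with S_k = T[:,:,k], the two rank-1 terms a₁b₁ᵀ, a₂b₂ᵀ are the rank-1 members of the pencil x·S₀ + y·S₁.
det(x·S₀ + y·S₁) is 12·xy + 36·y² = 12·(x + 3·y)(y), vanishing at (x:y) = (3:-1) and (1:0).
M₁ = 3·S₀ − S₁ = [[0, -6], [0, -2]] = (-2)·[3, 1][0, 1]ᵀ and M₂ = S₀ = [[0, 0], [-2, 6]] = (-2)·[0, 1][1, -3]ᵀ, so take a₁ = [3, 1], b₁ = [0, 1], a₂ = [0, 1], b₂ = [1, -3].
Each slice is an integer combination of E₁ = a₁b₁ᵀ and E₂ = a₂b₂ᵀ: S₀ = −2·E₂, S₁ = 2·E₁ − 6·E₂; reading off coefficients, c₁ = [0, 2] and c₂ = [-2, -6].
Hence T = [3, 1] ⊗ [0, 1] ⊗ [0, 2] + [0, 1] ⊗ [1, -3] ⊗ [-2, -6], so rank(T) ≤ 2.
These bounds meet, so rank(T) = 2.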